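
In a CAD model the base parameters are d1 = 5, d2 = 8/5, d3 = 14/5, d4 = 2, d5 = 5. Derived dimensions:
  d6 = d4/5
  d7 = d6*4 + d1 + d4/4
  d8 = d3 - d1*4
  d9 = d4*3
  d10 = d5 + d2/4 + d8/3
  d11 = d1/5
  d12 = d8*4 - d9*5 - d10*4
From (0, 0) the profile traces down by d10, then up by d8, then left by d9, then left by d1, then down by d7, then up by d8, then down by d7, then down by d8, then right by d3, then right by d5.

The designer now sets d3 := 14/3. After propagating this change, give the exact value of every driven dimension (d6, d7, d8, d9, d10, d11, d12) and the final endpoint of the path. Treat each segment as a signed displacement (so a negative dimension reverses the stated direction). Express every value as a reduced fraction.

d6 = 2/5
d7 = 71/10
d8 = -46/3
d9 = 6
d10 = 13/45
d11 = 1
d12 = -4162/45
endpoint = (-4/3, -1342/45)

Apply edit: d3 := 14/3
  d6 = d4/5 = 2/5
  d7 = d6*4 + d1 + d4/4 = 71/10
  d8 = d3 - d1*4 = -46/3
  d9 = d4*3 = 6
  d10 = d5 + d2/4 + d8/3 = 13/45
  d11 = d1/5 = 1
  d12 = d8*4 - d9*5 - d10*4 = -4162/45
Walk from origin (0, 0):
  seg 1: down by d10 = 13/45 → (0, -13/45)
  seg 2: up by d8 = -46/3 → (0, -703/45)
  seg 3: left by d9 = 6 → (-6, -703/45)
  seg 4: left by d1 = 5 → (-11, -703/45)
  seg 5: down by d7 = 71/10 → (-11, -409/18)
  seg 6: up by d8 = -46/3 → (-11, -685/18)
  seg 7: down by d7 = 71/10 → (-11, -2032/45)
  seg 8: down by d8 = -46/3 → (-11, -1342/45)
  seg 9: right by d3 = 14/3 → (-19/3, -1342/45)
  seg 10: right by d5 = 5 → (-4/3, -1342/45)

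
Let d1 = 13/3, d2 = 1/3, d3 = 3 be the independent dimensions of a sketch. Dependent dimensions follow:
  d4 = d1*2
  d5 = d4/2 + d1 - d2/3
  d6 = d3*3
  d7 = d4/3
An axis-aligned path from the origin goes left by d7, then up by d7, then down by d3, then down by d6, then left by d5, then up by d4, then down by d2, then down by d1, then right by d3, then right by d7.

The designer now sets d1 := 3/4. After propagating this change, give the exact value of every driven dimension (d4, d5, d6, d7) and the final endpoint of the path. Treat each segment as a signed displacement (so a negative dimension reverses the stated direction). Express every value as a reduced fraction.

Apply edit: d1 := 3/4
  d4 = d1*2 = 3/2
  d5 = d4/2 + d1 - d2/3 = 25/18
  d6 = d3*3 = 9
  d7 = d4/3 = 1/2
Walk from origin (0, 0):
  seg 1: left by d7 = 1/2 → (-1/2, 0)
  seg 2: up by d7 = 1/2 → (-1/2, 1/2)
  seg 3: down by d3 = 3 → (-1/2, -5/2)
  seg 4: down by d6 = 9 → (-1/2, -23/2)
  seg 5: left by d5 = 25/18 → (-17/9, -23/2)
  seg 6: up by d4 = 3/2 → (-17/9, -10)
  seg 7: down by d2 = 1/3 → (-17/9, -31/3)
  seg 8: down by d1 = 3/4 → (-17/9, -133/12)
  seg 9: right by d3 = 3 → (10/9, -133/12)
  seg 10: right by d7 = 1/2 → (29/18, -133/12)

d4 = 3/2
d5 = 25/18
d6 = 9
d7 = 1/2
endpoint = (29/18, -133/12)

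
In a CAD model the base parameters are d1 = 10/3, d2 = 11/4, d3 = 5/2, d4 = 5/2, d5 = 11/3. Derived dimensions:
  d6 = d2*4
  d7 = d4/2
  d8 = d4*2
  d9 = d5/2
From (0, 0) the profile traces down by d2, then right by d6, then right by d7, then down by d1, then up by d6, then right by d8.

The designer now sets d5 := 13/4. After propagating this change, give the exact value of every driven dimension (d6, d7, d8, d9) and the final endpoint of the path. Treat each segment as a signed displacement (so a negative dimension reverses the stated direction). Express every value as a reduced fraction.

d6 = 11
d7 = 5/4
d8 = 5
d9 = 13/8
endpoint = (69/4, 59/12)

Apply edit: d5 := 13/4
  d6 = d2*4 = 11
  d7 = d4/2 = 5/4
  d8 = d4*2 = 5
  d9 = d5/2 = 13/8
Walk from origin (0, 0):
  seg 1: down by d2 = 11/4 → (0, -11/4)
  seg 2: right by d6 = 11 → (11, -11/4)
  seg 3: right by d7 = 5/4 → (49/4, -11/4)
  seg 4: down by d1 = 10/3 → (49/4, -73/12)
  seg 5: up by d6 = 11 → (49/4, 59/12)
  seg 6: right by d8 = 5 → (69/4, 59/12)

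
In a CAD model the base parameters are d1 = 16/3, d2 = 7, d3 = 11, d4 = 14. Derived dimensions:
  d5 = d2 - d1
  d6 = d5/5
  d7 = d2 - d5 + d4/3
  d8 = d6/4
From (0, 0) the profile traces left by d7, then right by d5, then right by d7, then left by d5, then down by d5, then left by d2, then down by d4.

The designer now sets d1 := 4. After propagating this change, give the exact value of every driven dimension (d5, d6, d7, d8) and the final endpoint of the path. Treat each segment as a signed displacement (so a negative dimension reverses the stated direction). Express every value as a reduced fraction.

Apply edit: d1 := 4
  d5 = d2 - d1 = 3
  d6 = d5/5 = 3/5
  d7 = d2 - d5 + d4/3 = 26/3
  d8 = d6/4 = 3/20
Walk from origin (0, 0):
  seg 1: left by d7 = 26/3 → (-26/3, 0)
  seg 2: right by d5 = 3 → (-17/3, 0)
  seg 3: right by d7 = 26/3 → (3, 0)
  seg 4: left by d5 = 3 → (0, 0)
  seg 5: down by d5 = 3 → (0, -3)
  seg 6: left by d2 = 7 → (-7, -3)
  seg 7: down by d4 = 14 → (-7, -17)

d5 = 3
d6 = 3/5
d7 = 26/3
d8 = 3/20
endpoint = (-7, -17)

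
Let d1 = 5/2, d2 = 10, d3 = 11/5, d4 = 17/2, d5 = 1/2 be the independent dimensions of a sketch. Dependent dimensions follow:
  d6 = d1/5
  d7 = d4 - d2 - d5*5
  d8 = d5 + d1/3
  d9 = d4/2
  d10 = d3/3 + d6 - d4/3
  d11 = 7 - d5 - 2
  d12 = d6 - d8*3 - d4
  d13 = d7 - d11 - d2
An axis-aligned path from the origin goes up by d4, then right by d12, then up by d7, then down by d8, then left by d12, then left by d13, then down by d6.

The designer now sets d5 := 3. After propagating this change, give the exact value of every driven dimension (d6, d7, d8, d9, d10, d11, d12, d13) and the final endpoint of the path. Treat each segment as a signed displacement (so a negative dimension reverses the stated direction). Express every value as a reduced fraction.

d6 = 1/2
d7 = -33/2
d8 = 23/6
d9 = 17/4
d10 = -8/5
d11 = 2
d12 = -39/2
d13 = -57/2
endpoint = (57/2, -37/3)

Apply edit: d5 := 3
  d6 = d1/5 = 1/2
  d7 = d4 - d2 - d5*5 = -33/2
  d8 = d5 + d1/3 = 23/6
  d9 = d4/2 = 17/4
  d10 = d3/3 + d6 - d4/3 = -8/5
  d11 = 7 - d5 - 2 = 2
  d12 = d6 - d8*3 - d4 = -39/2
  d13 = d7 - d11 - d2 = -57/2
Walk from origin (0, 0):
  seg 1: up by d4 = 17/2 → (0, 17/2)
  seg 2: right by d12 = -39/2 → (-39/2, 17/2)
  seg 3: up by d7 = -33/2 → (-39/2, -8)
  seg 4: down by d8 = 23/6 → (-39/2, -71/6)
  seg 5: left by d12 = -39/2 → (0, -71/6)
  seg 6: left by d13 = -57/2 → (57/2, -71/6)
  seg 7: down by d6 = 1/2 → (57/2, -37/3)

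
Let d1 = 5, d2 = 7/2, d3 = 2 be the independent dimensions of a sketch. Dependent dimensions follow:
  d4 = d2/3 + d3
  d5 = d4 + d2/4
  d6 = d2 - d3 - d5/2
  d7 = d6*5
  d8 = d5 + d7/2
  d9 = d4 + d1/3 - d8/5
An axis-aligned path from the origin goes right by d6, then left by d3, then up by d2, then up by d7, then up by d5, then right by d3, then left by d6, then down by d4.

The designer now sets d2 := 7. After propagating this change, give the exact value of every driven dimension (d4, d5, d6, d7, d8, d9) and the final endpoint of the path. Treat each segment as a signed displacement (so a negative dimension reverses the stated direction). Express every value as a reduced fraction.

d4 = 13/3
d5 = 73/12
d6 = 47/24
d7 = 235/24
d8 = 527/48
d9 = 913/240
endpoint = (0, 445/24)

Apply edit: d2 := 7
  d4 = d2/3 + d3 = 13/3
  d5 = d4 + d2/4 = 73/12
  d6 = d2 - d3 - d5/2 = 47/24
  d7 = d6*5 = 235/24
  d8 = d5 + d7/2 = 527/48
  d9 = d4 + d1/3 - d8/5 = 913/240
Walk from origin (0, 0):
  seg 1: right by d6 = 47/24 → (47/24, 0)
  seg 2: left by d3 = 2 → (-1/24, 0)
  seg 3: up by d2 = 7 → (-1/24, 7)
  seg 4: up by d7 = 235/24 → (-1/24, 403/24)
  seg 5: up by d5 = 73/12 → (-1/24, 183/8)
  seg 6: right by d3 = 2 → (47/24, 183/8)
  seg 7: left by d6 = 47/24 → (0, 183/8)
  seg 8: down by d4 = 13/3 → (0, 445/24)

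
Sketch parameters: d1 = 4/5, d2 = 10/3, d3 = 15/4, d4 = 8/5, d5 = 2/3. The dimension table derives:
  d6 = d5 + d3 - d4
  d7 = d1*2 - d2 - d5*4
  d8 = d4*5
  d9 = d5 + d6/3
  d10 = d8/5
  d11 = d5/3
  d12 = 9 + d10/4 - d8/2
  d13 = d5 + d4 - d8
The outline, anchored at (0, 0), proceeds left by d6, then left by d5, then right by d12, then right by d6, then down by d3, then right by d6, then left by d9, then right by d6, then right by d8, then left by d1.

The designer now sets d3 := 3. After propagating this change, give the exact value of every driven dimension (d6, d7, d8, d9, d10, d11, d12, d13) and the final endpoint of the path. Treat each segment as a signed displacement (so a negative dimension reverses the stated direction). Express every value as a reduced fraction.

Apply edit: d3 := 3
  d6 = d5 + d3 - d4 = 31/15
  d7 = d1*2 - d2 - d5*4 = -22/5
  d8 = d4*5 = 8
  d9 = d5 + d6/3 = 61/45
  d10 = d8/5 = 8/5
  d11 = d5/3 = 2/9
  d12 = 9 + d10/4 - d8/2 = 27/5
  d13 = d5 + d4 - d8 = -86/15
Walk from origin (0, 0):
  seg 1: left by d6 = 31/15 → (-31/15, 0)
  seg 2: left by d5 = 2/3 → (-41/15, 0)
  seg 3: right by d12 = 27/5 → (8/3, 0)
  seg 4: right by d6 = 31/15 → (71/15, 0)
  seg 5: down by d3 = 3 → (71/15, -3)
  seg 6: right by d6 = 31/15 → (34/5, -3)
  seg 7: left by d9 = 61/45 → (49/9, -3)
  seg 8: right by d6 = 31/15 → (338/45, -3)
  seg 9: right by d8 = 8 → (698/45, -3)
  seg 10: left by d1 = 4/5 → (662/45, -3)

d6 = 31/15
d7 = -22/5
d8 = 8
d9 = 61/45
d10 = 8/5
d11 = 2/9
d12 = 27/5
d13 = -86/15
endpoint = (662/45, -3)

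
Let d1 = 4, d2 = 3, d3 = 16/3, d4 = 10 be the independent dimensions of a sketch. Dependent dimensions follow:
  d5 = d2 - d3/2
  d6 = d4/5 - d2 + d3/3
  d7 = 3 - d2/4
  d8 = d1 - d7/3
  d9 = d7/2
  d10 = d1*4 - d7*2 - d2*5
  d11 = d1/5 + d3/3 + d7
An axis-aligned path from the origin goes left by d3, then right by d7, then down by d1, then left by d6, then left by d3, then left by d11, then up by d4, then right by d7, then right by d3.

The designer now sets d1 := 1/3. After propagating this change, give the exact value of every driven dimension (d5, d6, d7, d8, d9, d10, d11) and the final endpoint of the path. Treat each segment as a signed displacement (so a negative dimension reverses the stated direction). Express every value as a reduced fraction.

d5 = 1/3
d6 = 7/9
d7 = 9/4
d8 = -5/12
d9 = 9/8
d10 = -109/6
d11 = 737/180
endpoint = (-1027/180, 29/3)

Apply edit: d1 := 1/3
  d5 = d2 - d3/2 = 1/3
  d6 = d4/5 - d2 + d3/3 = 7/9
  d7 = 3 - d2/4 = 9/4
  d8 = d1 - d7/3 = -5/12
  d9 = d7/2 = 9/8
  d10 = d1*4 - d7*2 - d2*5 = -109/6
  d11 = d1/5 + d3/3 + d7 = 737/180
Walk from origin (0, 0):
  seg 1: left by d3 = 16/3 → (-16/3, 0)
  seg 2: right by d7 = 9/4 → (-37/12, 0)
  seg 3: down by d1 = 1/3 → (-37/12, -1/3)
  seg 4: left by d6 = 7/9 → (-139/36, -1/3)
  seg 5: left by d3 = 16/3 → (-331/36, -1/3)
  seg 6: left by d11 = 737/180 → (-598/45, -1/3)
  seg 7: up by d4 = 10 → (-598/45, 29/3)
  seg 8: right by d7 = 9/4 → (-1987/180, 29/3)
  seg 9: right by d3 = 16/3 → (-1027/180, 29/3)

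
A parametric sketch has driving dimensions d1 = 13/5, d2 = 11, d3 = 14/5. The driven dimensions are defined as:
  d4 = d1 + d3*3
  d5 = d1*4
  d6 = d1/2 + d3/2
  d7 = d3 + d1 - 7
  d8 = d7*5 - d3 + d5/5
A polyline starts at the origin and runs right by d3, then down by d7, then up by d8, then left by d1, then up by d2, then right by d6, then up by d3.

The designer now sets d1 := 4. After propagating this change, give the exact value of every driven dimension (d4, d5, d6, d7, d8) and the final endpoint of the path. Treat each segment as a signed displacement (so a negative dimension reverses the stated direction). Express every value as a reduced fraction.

Apply edit: d1 := 4
  d4 = d1 + d3*3 = 62/5
  d5 = d1*4 = 16
  d6 = d1/2 + d3/2 = 17/5
  d7 = d3 + d1 - 7 = -1/5
  d8 = d7*5 - d3 + d5/5 = -3/5
Walk from origin (0, 0):
  seg 1: right by d3 = 14/5 → (14/5, 0)
  seg 2: down by d7 = -1/5 → (14/5, 1/5)
  seg 3: up by d8 = -3/5 → (14/5, -2/5)
  seg 4: left by d1 = 4 → (-6/5, -2/5)
  seg 5: up by d2 = 11 → (-6/5, 53/5)
  seg 6: right by d6 = 17/5 → (11/5, 53/5)
  seg 7: up by d3 = 14/5 → (11/5, 67/5)

d4 = 62/5
d5 = 16
d6 = 17/5
d7 = -1/5
d8 = -3/5
endpoint = (11/5, 67/5)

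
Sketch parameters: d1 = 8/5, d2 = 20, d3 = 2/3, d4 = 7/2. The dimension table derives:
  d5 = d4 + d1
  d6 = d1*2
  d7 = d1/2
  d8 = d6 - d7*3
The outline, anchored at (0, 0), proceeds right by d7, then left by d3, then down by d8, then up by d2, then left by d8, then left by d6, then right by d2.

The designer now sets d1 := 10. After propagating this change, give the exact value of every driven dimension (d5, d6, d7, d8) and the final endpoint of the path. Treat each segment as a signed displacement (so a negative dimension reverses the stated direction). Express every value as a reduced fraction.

Apply edit: d1 := 10
  d5 = d4 + d1 = 27/2
  d6 = d1*2 = 20
  d7 = d1/2 = 5
  d8 = d6 - d7*3 = 5
Walk from origin (0, 0):
  seg 1: right by d7 = 5 → (5, 0)
  seg 2: left by d3 = 2/3 → (13/3, 0)
  seg 3: down by d8 = 5 → (13/3, -5)
  seg 4: up by d2 = 20 → (13/3, 15)
  seg 5: left by d8 = 5 → (-2/3, 15)
  seg 6: left by d6 = 20 → (-62/3, 15)
  seg 7: right by d2 = 20 → (-2/3, 15)

d5 = 27/2
d6 = 20
d7 = 5
d8 = 5
endpoint = (-2/3, 15)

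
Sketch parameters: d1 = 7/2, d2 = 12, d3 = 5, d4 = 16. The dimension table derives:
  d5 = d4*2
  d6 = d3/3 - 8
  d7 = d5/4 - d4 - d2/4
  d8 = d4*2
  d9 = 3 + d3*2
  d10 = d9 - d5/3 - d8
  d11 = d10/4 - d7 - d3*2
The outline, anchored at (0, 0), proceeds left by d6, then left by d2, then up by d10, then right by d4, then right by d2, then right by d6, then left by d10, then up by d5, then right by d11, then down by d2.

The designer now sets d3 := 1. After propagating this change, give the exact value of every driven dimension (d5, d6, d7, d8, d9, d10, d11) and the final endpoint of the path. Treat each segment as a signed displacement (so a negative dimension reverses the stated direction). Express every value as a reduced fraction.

d5 = 32
d6 = -23/3
d7 = -11
d8 = 32
d9 = 5
d10 = -113/3
d11 = -5/12
endpoint = (213/4, -53/3)

Apply edit: d3 := 1
  d5 = d4*2 = 32
  d6 = d3/3 - 8 = -23/3
  d7 = d5/4 - d4 - d2/4 = -11
  d8 = d4*2 = 32
  d9 = 3 + d3*2 = 5
  d10 = d9 - d5/3 - d8 = -113/3
  d11 = d10/4 - d7 - d3*2 = -5/12
Walk from origin (0, 0):
  seg 1: left by d6 = -23/3 → (23/3, 0)
  seg 2: left by d2 = 12 → (-13/3, 0)
  seg 3: up by d10 = -113/3 → (-13/3, -113/3)
  seg 4: right by d4 = 16 → (35/3, -113/3)
  seg 5: right by d2 = 12 → (71/3, -113/3)
  seg 6: right by d6 = -23/3 → (16, -113/3)
  seg 7: left by d10 = -113/3 → (161/3, -113/3)
  seg 8: up by d5 = 32 → (161/3, -17/3)
  seg 9: right by d11 = -5/12 → (213/4, -17/3)
  seg 10: down by d2 = 12 → (213/4, -53/3)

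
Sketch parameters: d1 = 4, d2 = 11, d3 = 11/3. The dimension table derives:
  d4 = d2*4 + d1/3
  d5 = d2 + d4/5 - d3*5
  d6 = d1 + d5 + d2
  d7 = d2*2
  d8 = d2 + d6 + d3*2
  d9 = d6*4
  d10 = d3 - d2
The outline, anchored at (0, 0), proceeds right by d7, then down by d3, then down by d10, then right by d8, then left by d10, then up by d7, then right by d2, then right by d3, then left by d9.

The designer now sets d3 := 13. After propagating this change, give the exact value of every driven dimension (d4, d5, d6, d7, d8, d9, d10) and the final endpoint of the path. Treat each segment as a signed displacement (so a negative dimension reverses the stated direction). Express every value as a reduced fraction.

Apply edit: d3 := 13
  d4 = d2*4 + d1/3 = 136/3
  d5 = d2 + d4/5 - d3*5 = -674/15
  d6 = d1 + d5 + d2 = -449/15
  d7 = d2*2 = 22
  d8 = d2 + d6 + d3*2 = 106/15
  d9 = d6*4 = -1796/15
  d10 = d3 - d2 = 2
Walk from origin (0, 0):
  seg 1: right by d7 = 22 → (22, 0)
  seg 2: down by d3 = 13 → (22, -13)
  seg 3: down by d10 = 2 → (22, -15)
  seg 4: right by d8 = 106/15 → (436/15, -15)
  seg 5: left by d10 = 2 → (406/15, -15)
  seg 6: up by d7 = 22 → (406/15, 7)
  seg 7: right by d2 = 11 → (571/15, 7)
  seg 8: right by d3 = 13 → (766/15, 7)
  seg 9: left by d9 = -1796/15 → (854/5, 7)

d4 = 136/3
d5 = -674/15
d6 = -449/15
d7 = 22
d8 = 106/15
d9 = -1796/15
d10 = 2
endpoint = (854/5, 7)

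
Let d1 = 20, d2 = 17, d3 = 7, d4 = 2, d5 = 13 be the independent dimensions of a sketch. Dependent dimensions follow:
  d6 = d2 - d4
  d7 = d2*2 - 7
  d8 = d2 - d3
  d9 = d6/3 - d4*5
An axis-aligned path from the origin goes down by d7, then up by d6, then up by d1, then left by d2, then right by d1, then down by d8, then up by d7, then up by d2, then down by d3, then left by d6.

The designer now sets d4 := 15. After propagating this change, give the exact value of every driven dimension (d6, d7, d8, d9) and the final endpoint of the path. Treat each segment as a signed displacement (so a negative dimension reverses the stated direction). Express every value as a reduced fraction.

Apply edit: d4 := 15
  d6 = d2 - d4 = 2
  d7 = d2*2 - 7 = 27
  d8 = d2 - d3 = 10
  d9 = d6/3 - d4*5 = -223/3
Walk from origin (0, 0):
  seg 1: down by d7 = 27 → (0, -27)
  seg 2: up by d6 = 2 → (0, -25)
  seg 3: up by d1 = 20 → (0, -5)
  seg 4: left by d2 = 17 → (-17, -5)
  seg 5: right by d1 = 20 → (3, -5)
  seg 6: down by d8 = 10 → (3, -15)
  seg 7: up by d7 = 27 → (3, 12)
  seg 8: up by d2 = 17 → (3, 29)
  seg 9: down by d3 = 7 → (3, 22)
  seg 10: left by d6 = 2 → (1, 22)

d6 = 2
d7 = 27
d8 = 10
d9 = -223/3
endpoint = (1, 22)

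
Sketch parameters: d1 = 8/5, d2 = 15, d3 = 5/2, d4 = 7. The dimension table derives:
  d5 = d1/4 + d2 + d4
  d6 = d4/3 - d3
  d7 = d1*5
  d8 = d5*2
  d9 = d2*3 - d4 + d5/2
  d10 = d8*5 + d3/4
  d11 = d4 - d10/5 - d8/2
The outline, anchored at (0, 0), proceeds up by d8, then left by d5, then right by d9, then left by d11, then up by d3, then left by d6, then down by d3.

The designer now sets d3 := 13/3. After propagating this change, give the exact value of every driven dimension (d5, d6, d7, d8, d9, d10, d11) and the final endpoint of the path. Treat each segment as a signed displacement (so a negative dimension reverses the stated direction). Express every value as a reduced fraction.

Apply edit: d3 := 13/3
  d5 = d1/4 + d2 + d4 = 112/5
  d6 = d4/3 - d3 = -2
  d7 = d1*5 = 8
  d8 = d5*2 = 224/5
  d9 = d2*3 - d4 + d5/2 = 246/5
  d10 = d8*5 + d3/4 = 2701/12
  d11 = d4 - d10/5 - d8/2 = -725/12
Walk from origin (0, 0):
  seg 1: up by d8 = 224/5 → (0, 224/5)
  seg 2: left by d5 = 112/5 → (-112/5, 224/5)
  seg 3: right by d9 = 246/5 → (134/5, 224/5)
  seg 4: left by d11 = -725/12 → (5233/60, 224/5)
  seg 5: up by d3 = 13/3 → (5233/60, 737/15)
  seg 6: left by d6 = -2 → (5353/60, 737/15)
  seg 7: down by d3 = 13/3 → (5353/60, 224/5)

d5 = 112/5
d6 = -2
d7 = 8
d8 = 224/5
d9 = 246/5
d10 = 2701/12
d11 = -725/12
endpoint = (5353/60, 224/5)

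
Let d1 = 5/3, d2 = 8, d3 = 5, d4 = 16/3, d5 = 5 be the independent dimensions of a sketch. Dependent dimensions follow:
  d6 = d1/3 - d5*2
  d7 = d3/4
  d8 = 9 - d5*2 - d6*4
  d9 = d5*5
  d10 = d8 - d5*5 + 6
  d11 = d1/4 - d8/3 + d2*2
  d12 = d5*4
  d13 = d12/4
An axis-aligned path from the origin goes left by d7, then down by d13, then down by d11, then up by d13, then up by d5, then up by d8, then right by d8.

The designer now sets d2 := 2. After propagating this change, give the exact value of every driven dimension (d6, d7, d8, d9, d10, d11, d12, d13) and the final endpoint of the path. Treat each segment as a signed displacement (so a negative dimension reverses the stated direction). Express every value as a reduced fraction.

Apply edit: d2 := 2
  d6 = d1/3 - d5*2 = -85/9
  d7 = d3/4 = 5/4
  d8 = 9 - d5*2 - d6*4 = 331/9
  d9 = d5*5 = 25
  d10 = d8 - d5*5 + 6 = 160/9
  d11 = d1/4 - d8/3 + d2*2 = -847/108
  d12 = d5*4 = 20
  d13 = d12/4 = 5
Walk from origin (0, 0):
  seg 1: left by d7 = 5/4 → (-5/4, 0)
  seg 2: down by d13 = 5 → (-5/4, -5)
  seg 3: down by d11 = -847/108 → (-5/4, 307/108)
  seg 4: up by d13 = 5 → (-5/4, 847/108)
  seg 5: up by d5 = 5 → (-5/4, 1387/108)
  seg 6: up by d8 = 331/9 → (-5/4, 5359/108)
  seg 7: right by d8 = 331/9 → (1279/36, 5359/108)

d6 = -85/9
d7 = 5/4
d8 = 331/9
d9 = 25
d10 = 160/9
d11 = -847/108
d12 = 20
d13 = 5
endpoint = (1279/36, 5359/108)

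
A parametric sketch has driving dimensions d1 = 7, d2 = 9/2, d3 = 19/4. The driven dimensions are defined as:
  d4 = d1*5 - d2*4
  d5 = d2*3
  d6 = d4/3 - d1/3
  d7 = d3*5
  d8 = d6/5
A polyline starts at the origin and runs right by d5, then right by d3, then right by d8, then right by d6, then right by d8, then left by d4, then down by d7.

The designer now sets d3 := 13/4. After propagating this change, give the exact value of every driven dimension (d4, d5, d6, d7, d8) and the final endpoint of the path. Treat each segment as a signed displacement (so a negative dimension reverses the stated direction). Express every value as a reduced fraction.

Apply edit: d3 := 13/4
  d4 = d1*5 - d2*4 = 17
  d5 = d2*3 = 27/2
  d6 = d4/3 - d1/3 = 10/3
  d7 = d3*5 = 65/4
  d8 = d6/5 = 2/3
Walk from origin (0, 0):
  seg 1: right by d5 = 27/2 → (27/2, 0)
  seg 2: right by d3 = 13/4 → (67/4, 0)
  seg 3: right by d8 = 2/3 → (209/12, 0)
  seg 4: right by d6 = 10/3 → (83/4, 0)
  seg 5: right by d8 = 2/3 → (257/12, 0)
  seg 6: left by d4 = 17 → (53/12, 0)
  seg 7: down by d7 = 65/4 → (53/12, -65/4)

d4 = 17
d5 = 27/2
d6 = 10/3
d7 = 65/4
d8 = 2/3
endpoint = (53/12, -65/4)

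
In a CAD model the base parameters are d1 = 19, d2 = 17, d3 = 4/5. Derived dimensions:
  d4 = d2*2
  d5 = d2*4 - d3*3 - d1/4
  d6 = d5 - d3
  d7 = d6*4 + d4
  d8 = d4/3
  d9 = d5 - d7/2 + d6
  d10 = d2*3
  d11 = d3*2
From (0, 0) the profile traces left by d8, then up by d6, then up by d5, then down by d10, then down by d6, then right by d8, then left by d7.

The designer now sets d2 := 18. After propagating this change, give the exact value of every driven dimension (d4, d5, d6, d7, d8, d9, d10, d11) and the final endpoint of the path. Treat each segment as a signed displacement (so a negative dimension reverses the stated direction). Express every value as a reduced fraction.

Apply edit: d2 := 18
  d4 = d2*2 = 36
  d5 = d2*4 - d3*3 - d1/4 = 1297/20
  d6 = d5 - d3 = 1281/20
  d7 = d6*4 + d4 = 1461/5
  d8 = d4/3 = 12
  d9 = d5 - d7/2 + d6 = -86/5
  d10 = d2*3 = 54
  d11 = d3*2 = 8/5
Walk from origin (0, 0):
  seg 1: left by d8 = 12 → (-12, 0)
  seg 2: up by d6 = 1281/20 → (-12, 1281/20)
  seg 3: up by d5 = 1297/20 → (-12, 1289/10)
  seg 4: down by d10 = 54 → (-12, 749/10)
  seg 5: down by d6 = 1281/20 → (-12, 217/20)
  seg 6: right by d8 = 12 → (0, 217/20)
  seg 7: left by d7 = 1461/5 → (-1461/5, 217/20)

d4 = 36
d5 = 1297/20
d6 = 1281/20
d7 = 1461/5
d8 = 12
d9 = -86/5
d10 = 54
d11 = 8/5
endpoint = (-1461/5, 217/20)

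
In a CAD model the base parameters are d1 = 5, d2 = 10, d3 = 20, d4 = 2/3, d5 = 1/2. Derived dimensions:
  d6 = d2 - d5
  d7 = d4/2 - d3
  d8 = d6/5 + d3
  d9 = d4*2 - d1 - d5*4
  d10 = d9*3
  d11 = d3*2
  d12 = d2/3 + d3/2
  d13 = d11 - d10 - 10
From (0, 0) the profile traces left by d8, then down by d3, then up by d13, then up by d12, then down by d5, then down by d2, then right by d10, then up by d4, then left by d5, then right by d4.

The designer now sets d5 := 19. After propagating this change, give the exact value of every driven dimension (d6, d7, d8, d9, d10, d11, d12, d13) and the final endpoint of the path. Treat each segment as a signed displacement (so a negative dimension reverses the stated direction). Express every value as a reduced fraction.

Apply edit: d5 := 19
  d6 = d2 - d5 = -9
  d7 = d4/2 - d3 = -59/3
  d8 = d6/5 + d3 = 91/5
  d9 = d4*2 - d1 - d5*4 = -239/3
  d10 = d9*3 = -239
  d11 = d3*2 = 40
  d12 = d2/3 + d3/2 = 40/3
  d13 = d11 - d10 - 10 = 269
Walk from origin (0, 0):
  seg 1: left by d8 = 91/5 → (-91/5, 0)
  seg 2: down by d3 = 20 → (-91/5, -20)
  seg 3: up by d13 = 269 → (-91/5, 249)
  seg 4: up by d12 = 40/3 → (-91/5, 787/3)
  seg 5: down by d5 = 19 → (-91/5, 730/3)
  seg 6: down by d2 = 10 → (-91/5, 700/3)
  seg 7: right by d10 = -239 → (-1286/5, 700/3)
  seg 8: up by d4 = 2/3 → (-1286/5, 234)
  seg 9: left by d5 = 19 → (-1381/5, 234)
  seg 10: right by d4 = 2/3 → (-4133/15, 234)

d6 = -9
d7 = -59/3
d8 = 91/5
d9 = -239/3
d10 = -239
d11 = 40
d12 = 40/3
d13 = 269
endpoint = (-4133/15, 234)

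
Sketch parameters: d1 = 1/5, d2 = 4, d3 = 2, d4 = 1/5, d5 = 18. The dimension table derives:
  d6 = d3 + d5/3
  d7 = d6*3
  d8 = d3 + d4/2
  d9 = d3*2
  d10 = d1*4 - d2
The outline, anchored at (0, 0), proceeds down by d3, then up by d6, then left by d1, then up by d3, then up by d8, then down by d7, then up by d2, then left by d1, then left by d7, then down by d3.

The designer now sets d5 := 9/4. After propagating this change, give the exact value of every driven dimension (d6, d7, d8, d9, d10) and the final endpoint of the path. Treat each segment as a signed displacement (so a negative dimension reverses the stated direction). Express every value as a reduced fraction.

Apply edit: d5 := 9/4
  d6 = d3 + d5/3 = 11/4
  d7 = d6*3 = 33/4
  d8 = d3 + d4/2 = 21/10
  d9 = d3*2 = 4
  d10 = d1*4 - d2 = -16/5
Walk from origin (0, 0):
  seg 1: down by d3 = 2 → (0, -2)
  seg 2: up by d6 = 11/4 → (0, 3/4)
  seg 3: left by d1 = 1/5 → (-1/5, 3/4)
  seg 4: up by d3 = 2 → (-1/5, 11/4)
  seg 5: up by d8 = 21/10 → (-1/5, 97/20)
  seg 6: down by d7 = 33/4 → (-1/5, -17/5)
  seg 7: up by d2 = 4 → (-1/5, 3/5)
  seg 8: left by d1 = 1/5 → (-2/5, 3/5)
  seg 9: left by d7 = 33/4 → (-173/20, 3/5)
  seg 10: down by d3 = 2 → (-173/20, -7/5)

d6 = 11/4
d7 = 33/4
d8 = 21/10
d9 = 4
d10 = -16/5
endpoint = (-173/20, -7/5)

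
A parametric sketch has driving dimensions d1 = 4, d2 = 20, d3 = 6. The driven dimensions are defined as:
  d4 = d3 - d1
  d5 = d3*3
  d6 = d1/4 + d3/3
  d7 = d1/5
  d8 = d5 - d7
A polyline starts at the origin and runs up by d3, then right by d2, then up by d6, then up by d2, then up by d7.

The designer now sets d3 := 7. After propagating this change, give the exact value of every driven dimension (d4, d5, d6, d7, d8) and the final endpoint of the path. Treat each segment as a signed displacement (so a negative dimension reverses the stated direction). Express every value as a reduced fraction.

Apply edit: d3 := 7
  d4 = d3 - d1 = 3
  d5 = d3*3 = 21
  d6 = d1/4 + d3/3 = 10/3
  d7 = d1/5 = 4/5
  d8 = d5 - d7 = 101/5
Walk from origin (0, 0):
  seg 1: up by d3 = 7 → (0, 7)
  seg 2: right by d2 = 20 → (20, 7)
  seg 3: up by d6 = 10/3 → (20, 31/3)
  seg 4: up by d2 = 20 → (20, 91/3)
  seg 5: up by d7 = 4/5 → (20, 467/15)

d4 = 3
d5 = 21
d6 = 10/3
d7 = 4/5
d8 = 101/5
endpoint = (20, 467/15)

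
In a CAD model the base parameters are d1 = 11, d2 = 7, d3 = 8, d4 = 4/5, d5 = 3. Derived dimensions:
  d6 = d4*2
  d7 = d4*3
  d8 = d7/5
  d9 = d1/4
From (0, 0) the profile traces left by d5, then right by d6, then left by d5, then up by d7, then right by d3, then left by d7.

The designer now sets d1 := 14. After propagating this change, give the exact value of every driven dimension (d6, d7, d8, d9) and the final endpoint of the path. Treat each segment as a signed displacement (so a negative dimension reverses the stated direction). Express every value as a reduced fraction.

Apply edit: d1 := 14
  d6 = d4*2 = 8/5
  d7 = d4*3 = 12/5
  d8 = d7/5 = 12/25
  d9 = d1/4 = 7/2
Walk from origin (0, 0):
  seg 1: left by d5 = 3 → (-3, 0)
  seg 2: right by d6 = 8/5 → (-7/5, 0)
  seg 3: left by d5 = 3 → (-22/5, 0)
  seg 4: up by d7 = 12/5 → (-22/5, 12/5)
  seg 5: right by d3 = 8 → (18/5, 12/5)
  seg 6: left by d7 = 12/5 → (6/5, 12/5)

d6 = 8/5
d7 = 12/5
d8 = 12/25
d9 = 7/2
endpoint = (6/5, 12/5)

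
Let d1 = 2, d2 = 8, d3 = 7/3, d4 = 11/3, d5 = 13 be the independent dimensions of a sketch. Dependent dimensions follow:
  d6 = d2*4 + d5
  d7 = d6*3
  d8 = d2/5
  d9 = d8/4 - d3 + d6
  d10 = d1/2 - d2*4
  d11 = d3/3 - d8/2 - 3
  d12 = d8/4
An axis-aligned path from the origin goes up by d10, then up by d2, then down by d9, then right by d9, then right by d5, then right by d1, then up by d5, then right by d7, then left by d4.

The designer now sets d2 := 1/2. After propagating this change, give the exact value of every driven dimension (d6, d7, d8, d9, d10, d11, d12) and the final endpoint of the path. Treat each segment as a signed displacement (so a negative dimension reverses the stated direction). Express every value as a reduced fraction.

Apply edit: d2 := 1/2
  d6 = d2*4 + d5 = 15
  d7 = d6*3 = 45
  d8 = d2/5 = 1/10
  d9 = d8/4 - d3 + d6 = 1523/120
  d10 = d1/2 - d2*4 = -1
  d11 = d3/3 - d8/2 - 3 = -409/180
  d12 = d8/4 = 1/40
Walk from origin (0, 0):
  seg 1: up by d10 = -1 → (0, -1)
  seg 2: up by d2 = 1/2 → (0, -1/2)
  seg 3: down by d9 = 1523/120 → (0, -1583/120)
  seg 4: right by d9 = 1523/120 → (1523/120, -1583/120)
  seg 5: right by d5 = 13 → (3083/120, -1583/120)
  seg 6: right by d1 = 2 → (3323/120, -1583/120)
  seg 7: up by d5 = 13 → (3323/120, -23/120)
  seg 8: right by d7 = 45 → (8723/120, -23/120)
  seg 9: left by d4 = 11/3 → (2761/40, -23/120)

d6 = 15
d7 = 45
d8 = 1/10
d9 = 1523/120
d10 = -1
d11 = -409/180
d12 = 1/40
endpoint = (2761/40, -23/120)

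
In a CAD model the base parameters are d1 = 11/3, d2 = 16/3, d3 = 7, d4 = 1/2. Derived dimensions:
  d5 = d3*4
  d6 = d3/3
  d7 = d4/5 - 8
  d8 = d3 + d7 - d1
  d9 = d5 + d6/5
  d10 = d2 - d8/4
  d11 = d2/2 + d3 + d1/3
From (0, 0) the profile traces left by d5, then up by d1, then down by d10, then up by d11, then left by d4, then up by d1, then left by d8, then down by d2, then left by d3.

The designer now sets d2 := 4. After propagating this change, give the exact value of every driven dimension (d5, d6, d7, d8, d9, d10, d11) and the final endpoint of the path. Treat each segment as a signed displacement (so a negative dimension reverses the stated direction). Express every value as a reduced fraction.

d5 = 28
d6 = 7/3
d7 = -79/10
d8 = -137/30
d9 = 427/15
d10 = 617/120
d11 = 92/9
endpoint = (-464/15, 3029/360)

Apply edit: d2 := 4
  d5 = d3*4 = 28
  d6 = d3/3 = 7/3
  d7 = d4/5 - 8 = -79/10
  d8 = d3 + d7 - d1 = -137/30
  d9 = d5 + d6/5 = 427/15
  d10 = d2 - d8/4 = 617/120
  d11 = d2/2 + d3 + d1/3 = 92/9
Walk from origin (0, 0):
  seg 1: left by d5 = 28 → (-28, 0)
  seg 2: up by d1 = 11/3 → (-28, 11/3)
  seg 3: down by d10 = 617/120 → (-28, -59/40)
  seg 4: up by d11 = 92/9 → (-28, 3149/360)
  seg 5: left by d4 = 1/2 → (-57/2, 3149/360)
  seg 6: up by d1 = 11/3 → (-57/2, 4469/360)
  seg 7: left by d8 = -137/30 → (-359/15, 4469/360)
  seg 8: down by d2 = 4 → (-359/15, 3029/360)
  seg 9: left by d3 = 7 → (-464/15, 3029/360)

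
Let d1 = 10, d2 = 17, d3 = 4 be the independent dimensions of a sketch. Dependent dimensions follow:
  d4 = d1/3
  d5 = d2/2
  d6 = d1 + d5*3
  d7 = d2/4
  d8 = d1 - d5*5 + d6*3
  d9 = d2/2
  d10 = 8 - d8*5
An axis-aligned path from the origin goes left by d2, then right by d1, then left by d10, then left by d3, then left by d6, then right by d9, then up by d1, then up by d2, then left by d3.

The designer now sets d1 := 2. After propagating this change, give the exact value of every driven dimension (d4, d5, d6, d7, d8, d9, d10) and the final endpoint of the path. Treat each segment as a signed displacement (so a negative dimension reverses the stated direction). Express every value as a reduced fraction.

Apply edit: d1 := 2
  d4 = d1/3 = 2/3
  d5 = d2/2 = 17/2
  d6 = d1 + d5*3 = 55/2
  d7 = d2/4 = 17/4
  d8 = d1 - d5*5 + d6*3 = 42
  d9 = d2/2 = 17/2
  d10 = 8 - d8*5 = -202
Walk from origin (0, 0):
  seg 1: left by d2 = 17 → (-17, 0)
  seg 2: right by d1 = 2 → (-15, 0)
  seg 3: left by d10 = -202 → (187, 0)
  seg 4: left by d3 = 4 → (183, 0)
  seg 5: left by d6 = 55/2 → (311/2, 0)
  seg 6: right by d9 = 17/2 → (164, 0)
  seg 7: up by d1 = 2 → (164, 2)
  seg 8: up by d2 = 17 → (164, 19)
  seg 9: left by d3 = 4 → (160, 19)

d4 = 2/3
d5 = 17/2
d6 = 55/2
d7 = 17/4
d8 = 42
d9 = 17/2
d10 = -202
endpoint = (160, 19)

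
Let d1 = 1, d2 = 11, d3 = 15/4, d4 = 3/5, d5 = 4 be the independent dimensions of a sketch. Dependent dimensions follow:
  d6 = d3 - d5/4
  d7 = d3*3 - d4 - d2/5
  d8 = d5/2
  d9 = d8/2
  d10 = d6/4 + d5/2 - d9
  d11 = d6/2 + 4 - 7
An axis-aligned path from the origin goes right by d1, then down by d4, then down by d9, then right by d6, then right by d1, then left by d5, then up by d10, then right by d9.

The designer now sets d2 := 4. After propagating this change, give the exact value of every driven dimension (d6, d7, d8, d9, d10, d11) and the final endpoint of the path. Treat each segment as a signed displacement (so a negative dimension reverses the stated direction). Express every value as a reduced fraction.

d6 = 11/4
d7 = 197/20
d8 = 2
d9 = 1
d10 = 27/16
d11 = -13/8
endpoint = (7/4, 7/80)

Apply edit: d2 := 4
  d6 = d3 - d5/4 = 11/4
  d7 = d3*3 - d4 - d2/5 = 197/20
  d8 = d5/2 = 2
  d9 = d8/2 = 1
  d10 = d6/4 + d5/2 - d9 = 27/16
  d11 = d6/2 + 4 - 7 = -13/8
Walk from origin (0, 0):
  seg 1: right by d1 = 1 → (1, 0)
  seg 2: down by d4 = 3/5 → (1, -3/5)
  seg 3: down by d9 = 1 → (1, -8/5)
  seg 4: right by d6 = 11/4 → (15/4, -8/5)
  seg 5: right by d1 = 1 → (19/4, -8/5)
  seg 6: left by d5 = 4 → (3/4, -8/5)
  seg 7: up by d10 = 27/16 → (3/4, 7/80)
  seg 8: right by d9 = 1 → (7/4, 7/80)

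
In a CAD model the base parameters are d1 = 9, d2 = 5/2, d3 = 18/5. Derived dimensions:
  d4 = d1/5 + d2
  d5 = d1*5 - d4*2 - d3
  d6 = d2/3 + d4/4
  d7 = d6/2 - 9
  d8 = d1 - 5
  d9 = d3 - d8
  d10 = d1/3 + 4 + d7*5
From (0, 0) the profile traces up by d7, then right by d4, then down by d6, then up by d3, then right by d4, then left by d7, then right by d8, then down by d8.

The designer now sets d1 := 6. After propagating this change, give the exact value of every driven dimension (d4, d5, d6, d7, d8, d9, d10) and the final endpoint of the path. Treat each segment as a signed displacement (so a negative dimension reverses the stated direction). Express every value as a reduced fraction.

d4 = 37/10
d5 = 19
d6 = 211/120
d7 = -1949/240
d8 = 1
d9 = 13/5
d10 = -1661/48
endpoint = (793/48, -1747/240)

Apply edit: d1 := 6
  d4 = d1/5 + d2 = 37/10
  d5 = d1*5 - d4*2 - d3 = 19
  d6 = d2/3 + d4/4 = 211/120
  d7 = d6/2 - 9 = -1949/240
  d8 = d1 - 5 = 1
  d9 = d3 - d8 = 13/5
  d10 = d1/3 + 4 + d7*5 = -1661/48
Walk from origin (0, 0):
  seg 1: up by d7 = -1949/240 → (0, -1949/240)
  seg 2: right by d4 = 37/10 → (37/10, -1949/240)
  seg 3: down by d6 = 211/120 → (37/10, -2371/240)
  seg 4: up by d3 = 18/5 → (37/10, -1507/240)
  seg 5: right by d4 = 37/10 → (37/5, -1507/240)
  seg 6: left by d7 = -1949/240 → (745/48, -1507/240)
  seg 7: right by d8 = 1 → (793/48, -1507/240)
  seg 8: down by d8 = 1 → (793/48, -1747/240)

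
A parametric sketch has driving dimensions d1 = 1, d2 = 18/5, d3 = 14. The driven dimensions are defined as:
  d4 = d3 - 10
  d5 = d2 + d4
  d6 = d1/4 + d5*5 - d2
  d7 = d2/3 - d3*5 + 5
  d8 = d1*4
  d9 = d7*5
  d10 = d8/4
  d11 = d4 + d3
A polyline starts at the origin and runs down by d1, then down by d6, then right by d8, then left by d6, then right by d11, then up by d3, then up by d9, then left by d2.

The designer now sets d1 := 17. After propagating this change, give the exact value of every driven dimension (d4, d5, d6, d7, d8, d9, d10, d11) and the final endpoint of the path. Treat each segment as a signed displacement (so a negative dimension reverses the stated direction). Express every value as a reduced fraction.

d4 = 4
d5 = 38/5
d6 = 773/20
d7 = -319/5
d8 = 68
d9 = -319
d10 = 17
d11 = 18
endpoint = (175/4, -7213/20)

Apply edit: d1 := 17
  d4 = d3 - 10 = 4
  d5 = d2 + d4 = 38/5
  d6 = d1/4 + d5*5 - d2 = 773/20
  d7 = d2/3 - d3*5 + 5 = -319/5
  d8 = d1*4 = 68
  d9 = d7*5 = -319
  d10 = d8/4 = 17
  d11 = d4 + d3 = 18
Walk from origin (0, 0):
  seg 1: down by d1 = 17 → (0, -17)
  seg 2: down by d6 = 773/20 → (0, -1113/20)
  seg 3: right by d8 = 68 → (68, -1113/20)
  seg 4: left by d6 = 773/20 → (587/20, -1113/20)
  seg 5: right by d11 = 18 → (947/20, -1113/20)
  seg 6: up by d3 = 14 → (947/20, -833/20)
  seg 7: up by d9 = -319 → (947/20, -7213/20)
  seg 8: left by d2 = 18/5 → (175/4, -7213/20)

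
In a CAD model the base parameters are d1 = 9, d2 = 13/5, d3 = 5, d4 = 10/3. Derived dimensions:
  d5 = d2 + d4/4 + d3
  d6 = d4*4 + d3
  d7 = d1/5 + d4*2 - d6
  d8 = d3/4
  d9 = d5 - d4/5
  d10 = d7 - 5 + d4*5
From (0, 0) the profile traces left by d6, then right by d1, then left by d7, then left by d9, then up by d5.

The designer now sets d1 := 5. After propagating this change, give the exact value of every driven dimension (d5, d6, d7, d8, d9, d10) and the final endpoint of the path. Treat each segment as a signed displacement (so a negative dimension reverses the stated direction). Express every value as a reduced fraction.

Apply edit: d1 := 5
  d5 = d2 + d4/4 + d3 = 253/30
  d6 = d4*4 + d3 = 55/3
  d7 = d1/5 + d4*2 - d6 = -32/3
  d8 = d3/4 = 5/4
  d9 = d5 - d4/5 = 233/30
  d10 = d7 - 5 + d4*5 = 1
Walk from origin (0, 0):
  seg 1: left by d6 = 55/3 → (-55/3, 0)
  seg 2: right by d1 = 5 → (-40/3, 0)
  seg 3: left by d7 = -32/3 → (-8/3, 0)
  seg 4: left by d9 = 233/30 → (-313/30, 0)
  seg 5: up by d5 = 253/30 → (-313/30, 253/30)

d5 = 253/30
d6 = 55/3
d7 = -32/3
d8 = 5/4
d9 = 233/30
d10 = 1
endpoint = (-313/30, 253/30)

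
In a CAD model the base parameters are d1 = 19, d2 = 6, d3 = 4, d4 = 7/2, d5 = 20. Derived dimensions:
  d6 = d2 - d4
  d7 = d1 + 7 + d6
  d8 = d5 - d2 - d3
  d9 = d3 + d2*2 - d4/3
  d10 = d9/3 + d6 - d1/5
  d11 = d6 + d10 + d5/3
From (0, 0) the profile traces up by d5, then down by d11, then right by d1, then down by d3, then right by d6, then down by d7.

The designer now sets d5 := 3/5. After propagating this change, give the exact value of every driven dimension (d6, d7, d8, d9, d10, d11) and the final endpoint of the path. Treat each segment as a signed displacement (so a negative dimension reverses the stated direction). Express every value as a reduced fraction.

Apply edit: d5 := 3/5
  d6 = d2 - d4 = 5/2
  d7 = d1 + 7 + d6 = 57/2
  d8 = d5 - d2 - d3 = -47/5
  d9 = d3 + d2*2 - d4/3 = 89/6
  d10 = d9/3 + d6 - d1/5 = 164/45
  d11 = d6 + d10 + d5/3 = 571/90
Walk from origin (0, 0):
  seg 1: up by d5 = 3/5 → (0, 3/5)
  seg 2: down by d11 = 571/90 → (0, -517/90)
  seg 3: right by d1 = 19 → (19, -517/90)
  seg 4: down by d3 = 4 → (19, -877/90)
  seg 5: right by d6 = 5/2 → (43/2, -877/90)
  seg 6: down by d7 = 57/2 → (43/2, -1721/45)

d6 = 5/2
d7 = 57/2
d8 = -47/5
d9 = 89/6
d10 = 164/45
d11 = 571/90
endpoint = (43/2, -1721/45)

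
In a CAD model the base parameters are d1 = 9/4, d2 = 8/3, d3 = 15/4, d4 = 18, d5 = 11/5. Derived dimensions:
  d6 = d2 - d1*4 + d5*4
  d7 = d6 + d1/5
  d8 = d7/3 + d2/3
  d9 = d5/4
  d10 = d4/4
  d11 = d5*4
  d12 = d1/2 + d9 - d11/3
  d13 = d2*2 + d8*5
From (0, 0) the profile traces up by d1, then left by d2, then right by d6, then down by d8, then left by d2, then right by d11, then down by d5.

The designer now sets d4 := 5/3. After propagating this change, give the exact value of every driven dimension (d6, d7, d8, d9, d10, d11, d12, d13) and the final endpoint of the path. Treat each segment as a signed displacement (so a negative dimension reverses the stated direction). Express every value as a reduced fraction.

d6 = 37/15
d7 = 35/12
d8 = 67/36
d9 = 11/20
d10 = 5/12
d11 = 44/5
d12 = -151/120
d13 = 527/36
endpoint = (89/15, -163/90)

Apply edit: d4 := 5/3
  d6 = d2 - d1*4 + d5*4 = 37/15
  d7 = d6 + d1/5 = 35/12
  d8 = d7/3 + d2/3 = 67/36
  d9 = d5/4 = 11/20
  d10 = d4/4 = 5/12
  d11 = d5*4 = 44/5
  d12 = d1/2 + d9 - d11/3 = -151/120
  d13 = d2*2 + d8*5 = 527/36
Walk from origin (0, 0):
  seg 1: up by d1 = 9/4 → (0, 9/4)
  seg 2: left by d2 = 8/3 → (-8/3, 9/4)
  seg 3: right by d6 = 37/15 → (-1/5, 9/4)
  seg 4: down by d8 = 67/36 → (-1/5, 7/18)
  seg 5: left by d2 = 8/3 → (-43/15, 7/18)
  seg 6: right by d11 = 44/5 → (89/15, 7/18)
  seg 7: down by d5 = 11/5 → (89/15, -163/90)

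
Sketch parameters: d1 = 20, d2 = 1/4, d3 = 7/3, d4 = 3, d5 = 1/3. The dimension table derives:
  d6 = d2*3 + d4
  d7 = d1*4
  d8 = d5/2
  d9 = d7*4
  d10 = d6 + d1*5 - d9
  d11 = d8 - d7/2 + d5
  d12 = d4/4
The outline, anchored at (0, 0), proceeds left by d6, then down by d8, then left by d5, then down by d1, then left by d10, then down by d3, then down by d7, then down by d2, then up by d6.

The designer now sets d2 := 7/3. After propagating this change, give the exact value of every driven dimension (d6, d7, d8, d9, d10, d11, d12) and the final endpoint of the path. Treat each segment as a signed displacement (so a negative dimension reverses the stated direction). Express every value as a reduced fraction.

Apply edit: d2 := 7/3
  d6 = d2*3 + d4 = 10
  d7 = d1*4 = 80
  d8 = d5/2 = 1/6
  d9 = d7*4 = 320
  d10 = d6 + d1*5 - d9 = -210
  d11 = d8 - d7/2 + d5 = -79/2
  d12 = d4/4 = 3/4
Walk from origin (0, 0):
  seg 1: left by d6 = 10 → (-10, 0)
  seg 2: down by d8 = 1/6 → (-10, -1/6)
  seg 3: left by d5 = 1/3 → (-31/3, -1/6)
  seg 4: down by d1 = 20 → (-31/3, -121/6)
  seg 5: left by d10 = -210 → (599/3, -121/6)
  seg 6: down by d3 = 7/3 → (599/3, -45/2)
  seg 7: down by d7 = 80 → (599/3, -205/2)
  seg 8: down by d2 = 7/3 → (599/3, -629/6)
  seg 9: up by d6 = 10 → (599/3, -569/6)

d6 = 10
d7 = 80
d8 = 1/6
d9 = 320
d10 = -210
d11 = -79/2
d12 = 3/4
endpoint = (599/3, -569/6)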